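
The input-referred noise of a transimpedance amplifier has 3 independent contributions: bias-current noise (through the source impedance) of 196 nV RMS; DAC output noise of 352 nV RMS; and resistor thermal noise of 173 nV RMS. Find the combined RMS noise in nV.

438 nV

Uncorrelated sources add in power (mean-square): V_tot = √(ΣV_i²)
V_tot = √[(1.96×10⁻⁷)² + (3.52×10⁻⁷)² + (1.73×10⁻⁷)²] = 4.38×10⁻⁷ V = 438 nV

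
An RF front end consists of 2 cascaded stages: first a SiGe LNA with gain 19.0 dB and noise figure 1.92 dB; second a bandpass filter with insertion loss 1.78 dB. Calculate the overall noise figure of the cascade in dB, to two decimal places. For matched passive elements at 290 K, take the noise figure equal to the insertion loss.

1.94 dB

Convert to linear (a loss of L dB is a gain of −L dB): F_i = 10^(NF_i/10), G_i = 10^(G_i,dB/10)
  Stage 1: F_1 = 10^(1.92/10) = 1.556, G_1 = 10^(19.0/10) = 79.43
  Stage 2: F_2 = 10^(1.78/10) = 1.507, G_2 = 10^(−1.78/10) = 0.6637
Friis cascade:
  F = 1.556 + (1.507 − 1)/79.43 = 1.562
NF = 10 log₁₀(1.562) = 1.94 dB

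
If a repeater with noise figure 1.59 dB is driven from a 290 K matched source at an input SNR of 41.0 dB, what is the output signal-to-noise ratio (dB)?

By definition F = SNR_in/SNR_out, so in dB: SNR_out = SNR_in − NF
SNR_out = 41.0 − 1.59 = 39.41 dB

39.41 dB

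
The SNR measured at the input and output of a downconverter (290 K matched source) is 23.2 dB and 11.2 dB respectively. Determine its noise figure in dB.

12.0 dB

NF (dB) = SNR_in(dB) − SNR_out(dB) when the source is at T₀
NF = 23.2 − 11.2 = 12.0 dB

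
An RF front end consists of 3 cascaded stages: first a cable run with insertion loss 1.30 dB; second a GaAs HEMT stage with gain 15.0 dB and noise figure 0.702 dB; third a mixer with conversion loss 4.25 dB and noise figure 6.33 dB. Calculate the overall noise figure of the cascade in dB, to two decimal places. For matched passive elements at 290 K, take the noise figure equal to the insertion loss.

Convert to linear (a loss of L dB is a gain of −L dB): F_i = 10^(NF_i/10), G_i = 10^(G_i,dB/10)
  Stage 1: F_1 = 10^(1.30/10) = 1.349, G_1 = 10^(−1.30/10) = 0.7413
  Stage 2: F_2 = 10^(0.702/10) = 1.175, G_2 = 10^(15.0/10) = 31.62
  Stage 3: F_3 = 10^(6.33/10) = 4.295, G_3 = 10^(−4.25/10) = 0.3758
Friis cascade:
  F = 1.349 + (1.175 − 1)/0.7413 + (4.295 − 1)/23.44 = 1.726
NF = 10 log₁₀(1.726) = 2.37 dB

2.37 dB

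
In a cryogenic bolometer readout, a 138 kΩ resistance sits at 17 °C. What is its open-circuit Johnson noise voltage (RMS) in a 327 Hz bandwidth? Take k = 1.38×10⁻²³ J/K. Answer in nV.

T = 17 °C + 273.15 = 290.15 K
V_n = √(4kTRB)
4kTRB = 4 × 1.38×10⁻²³ × 290.15 × 1.38×10⁵ × 3.27×10² = 7.23×10⁻¹³ V²
V_n = √(7.23×10⁻¹³) = 8.50×10⁻⁷ V = 850 nV

850 nV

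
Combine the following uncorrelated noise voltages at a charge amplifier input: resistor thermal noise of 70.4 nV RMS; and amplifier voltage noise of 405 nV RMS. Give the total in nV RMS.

411 nV

Uncorrelated sources add in power (mean-square): V_tot = √(ΣV_i²)
V_tot = √[(7.04×10⁻⁸)² + (4.05×10⁻⁷)²] = 4.11×10⁻⁷ V = 411 nV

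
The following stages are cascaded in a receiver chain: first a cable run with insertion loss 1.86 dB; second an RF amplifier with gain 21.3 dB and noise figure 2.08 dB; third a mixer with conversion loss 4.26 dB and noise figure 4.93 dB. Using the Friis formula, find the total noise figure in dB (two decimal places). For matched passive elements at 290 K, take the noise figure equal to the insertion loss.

Convert to linear (a loss of L dB is a gain of −L dB): F_i = 10^(NF_i/10), G_i = 10^(G_i,dB/10)
  Stage 1: F_1 = 10^(1.86/10) = 1.535, G_1 = 10^(−1.86/10) = 0.6516
  Stage 2: F_2 = 10^(2.08/10) = 1.614, G_2 = 10^(21.3/10) = 134.9
  Stage 3: F_3 = 10^(4.93/10) = 3.112, G_3 = 10^(−4.26/10) = 0.3750
Friis cascade:
  F = 1.535 + (1.614 − 1)/0.6516 + (3.112 − 1)/87.90 = 2.501
NF = 10 log₁₀(2.501) = 3.98 dB

3.98 dB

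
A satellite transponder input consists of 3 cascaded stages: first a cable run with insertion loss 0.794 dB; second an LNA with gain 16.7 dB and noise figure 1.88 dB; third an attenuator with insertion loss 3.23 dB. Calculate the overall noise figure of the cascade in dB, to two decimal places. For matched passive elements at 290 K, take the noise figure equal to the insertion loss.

Convert to linear (a loss of L dB is a gain of −L dB): F_i = 10^(NF_i/10), G_i = 10^(G_i,dB/10)
  Stage 1: F_1 = 10^(0.794/10) = 1.201, G_1 = 10^(−0.794/10) = 0.8329
  Stage 2: F_2 = 10^(1.88/10) = 1.542, G_2 = 10^(16.7/10) = 46.77
  Stage 3: F_3 = 10^(3.23/10) = 2.104, G_3 = 10^(−3.23/10) = 0.4753
Friis cascade:
  F = 1.201 + (1.542 − 1)/0.8329 + (2.104 − 1)/38.96 = 1.879
NF = 10 log₁₀(1.879) = 2.74 dB

2.74 dB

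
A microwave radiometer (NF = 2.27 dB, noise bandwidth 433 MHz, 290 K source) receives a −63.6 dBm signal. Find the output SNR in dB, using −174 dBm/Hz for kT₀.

Noise floor: N = −174 + 10 log₁₀(B) + NF
10 log₁₀(4.33×10⁸) = 86.36 dB
N = −174 + 86.36 + 2.27 = −85.37 dBm
SNR = P_sig − N = −63.6 − (−85.37) = 21.77 dB → 21.8 dB

21.8 dB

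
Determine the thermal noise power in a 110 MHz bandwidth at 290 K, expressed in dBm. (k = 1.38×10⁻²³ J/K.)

−93.6 dBm

P_n = kTB = 1.38×10⁻²³ × 290 × 1.10×10⁸ = 4.40×10⁻¹³ W
In dBm: 10 log₁₀(4.40×10⁻¹³ / 10⁻³) = −93.6 dBm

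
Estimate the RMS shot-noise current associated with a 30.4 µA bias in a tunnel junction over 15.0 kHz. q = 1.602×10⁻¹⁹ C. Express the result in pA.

382 pA

I_n = √(2qI·B)
2qI·B = 2 × 1.602×10⁻¹⁹ × 3.04×10⁻⁵ × 1.50×10⁴ = 1.46×10⁻¹⁹ A²
I_n = √(1.46×10⁻¹⁹) = 3.82×10⁻¹⁰ A = 382 pA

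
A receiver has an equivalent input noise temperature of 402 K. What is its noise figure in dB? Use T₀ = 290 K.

3.78 dB

F = 1 + T_e/T₀ = 1 + 402/290 = 2.38621
NF = 10 log₁₀(2.38621) = 3.78 dB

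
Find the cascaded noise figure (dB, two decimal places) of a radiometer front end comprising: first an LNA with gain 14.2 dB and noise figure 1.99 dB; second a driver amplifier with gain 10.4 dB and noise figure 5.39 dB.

Convert to linear (a loss of L dB is a gain of −L dB): F_i = 10^(NF_i/10), G_i = 10^(G_i,dB/10)
  Stage 1: F_1 = 10^(1.99/10) = 1.581, G_1 = 10^(14.2/10) = 26.30
  Stage 2: F_2 = 10^(5.39/10) = 3.459, G_2 = 10^(10.4/10) = 10.96
Friis cascade:
  F = 1.581 + (3.459 − 1)/26.30 = 1.675
NF = 10 log₁₀(1.675) = 2.24 dB

2.24 dB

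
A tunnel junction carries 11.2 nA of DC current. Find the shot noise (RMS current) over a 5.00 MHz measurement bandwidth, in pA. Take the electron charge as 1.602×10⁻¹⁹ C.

I_n = √(2qI·B)
2qI·B = 2 × 1.602×10⁻¹⁹ × 1.12×10⁻⁸ × 5.00×10⁶ = 1.79×10⁻²⁰ A²
I_n = √(1.79×10⁻²⁰) = 1.34×10⁻¹⁰ A = 134 pA

134 pA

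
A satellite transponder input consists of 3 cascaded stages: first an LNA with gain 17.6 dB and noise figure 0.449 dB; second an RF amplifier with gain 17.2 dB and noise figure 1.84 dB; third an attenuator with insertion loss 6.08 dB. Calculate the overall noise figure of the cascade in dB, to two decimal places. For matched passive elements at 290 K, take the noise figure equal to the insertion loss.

0.49 dB

Convert to linear (a loss of L dB is a gain of −L dB): F_i = 10^(NF_i/10), G_i = 10^(G_i,dB/10)
  Stage 1: F_1 = 10^(0.449/10) = 1.109, G_1 = 10^(17.6/10) = 57.54
  Stage 2: F_2 = 10^(1.84/10) = 1.528, G_2 = 10^(17.2/10) = 52.48
  Stage 3: F_3 = 10^(6.08/10) = 4.055, G_3 = 10^(−6.08/10) = 0.2466
Friis cascade:
  F = 1.109 + (1.528 − 1)/57.54 + (4.055 − 1)/3020 = 1.119
NF = 10 log₁₀(1.119) = 0.49 dB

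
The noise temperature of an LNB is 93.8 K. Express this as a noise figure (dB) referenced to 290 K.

1.22 dB

F = 1 + T_e/T₀ = 1 + 93.8/290 = 1.32345
NF = 10 log₁₀(1.32345) = 1.22 dB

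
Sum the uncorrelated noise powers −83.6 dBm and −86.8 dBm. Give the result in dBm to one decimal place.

−81.9 dBm

Convert to linear, add, convert back:
P₁ = 4.37×10⁻¹² W, P₂ = 2.09×10⁻¹² W
P_tot = 6.45×10⁻¹² W → 10 log₁₀(P_tot / 10⁻³) = −81.9 dBm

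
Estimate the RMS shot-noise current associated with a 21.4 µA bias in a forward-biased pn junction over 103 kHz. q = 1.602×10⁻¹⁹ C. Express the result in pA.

840 pA

I_n = √(2qI·B)
2qI·B = 2 × 1.602×10⁻¹⁹ × 2.14×10⁻⁵ × 1.03×10⁵ = 7.06×10⁻¹⁹ A²
I_n = √(7.06×10⁻¹⁹) = 8.40×10⁻¹⁰ A = 840 pA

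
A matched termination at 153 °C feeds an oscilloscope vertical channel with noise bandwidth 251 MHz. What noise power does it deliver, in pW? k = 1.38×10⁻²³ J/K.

1.48 pW

T = 153 °C + 273.15 = 426.15 K
P_n = kTB = 1.38×10⁻²³ × 426.15 × 2.51×10⁸ = 1.48×10⁻¹² W = 1.48 pW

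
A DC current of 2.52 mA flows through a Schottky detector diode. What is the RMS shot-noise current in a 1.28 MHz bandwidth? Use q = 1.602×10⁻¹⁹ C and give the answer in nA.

32.1 nA

I_n = √(2qI·B)
2qI·B = 2 × 1.602×10⁻¹⁹ × 2.52×10⁻³ × 1.28×10⁶ = 1.03×10⁻¹⁵ A²
I_n = √(1.03×10⁻¹⁵) = 3.21×10⁻⁸ A = 32.1 nA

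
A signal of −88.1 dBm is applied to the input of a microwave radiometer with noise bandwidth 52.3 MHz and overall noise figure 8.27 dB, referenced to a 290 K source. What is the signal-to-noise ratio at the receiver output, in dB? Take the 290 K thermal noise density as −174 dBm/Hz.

0.4 dB

Noise floor: N = −174 + 10 log₁₀(B) + NF
10 log₁₀(5.23×10⁷) = 77.19 dB
N = −174 + 77.19 + 8.27 = −88.54 dBm
SNR = P_sig − N = −88.1 − (−88.54) = 0.44 dB → 0.4 dB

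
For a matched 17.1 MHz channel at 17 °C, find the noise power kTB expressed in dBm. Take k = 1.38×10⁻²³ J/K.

−101.6 dBm

T = 17 °C + 273.15 = 290.15 K
P_n = kTB = 1.38×10⁻²³ × 290.15 × 1.71×10⁷ = 6.85×10⁻¹⁴ W
In dBm: 10 log₁₀(6.85×10⁻¹⁴ / 10⁻³) = −101.6 dBm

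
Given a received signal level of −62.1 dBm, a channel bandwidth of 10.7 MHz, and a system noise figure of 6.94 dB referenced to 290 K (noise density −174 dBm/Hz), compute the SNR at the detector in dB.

Noise floor: N = −174 + 10 log₁₀(B) + NF
10 log₁₀(1.07×10⁷) = 70.29 dB
N = −174 + 70.29 + 6.94 = −96.77 dBm
SNR = P_sig − N = −62.1 − (−96.77) = 34.67 dB → 34.7 dB

34.7 dB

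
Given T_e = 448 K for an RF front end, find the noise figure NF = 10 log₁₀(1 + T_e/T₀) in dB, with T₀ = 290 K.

F = 1 + T_e/T₀ = 1 + 448/290 = 2.54483
NF = 10 log₁₀(2.54483) = 4.06 dB

4.06 dB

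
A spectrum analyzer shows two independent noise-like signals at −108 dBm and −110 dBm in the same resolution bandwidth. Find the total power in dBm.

Convert to linear, add, convert back:
P₁ = 1.58×10⁻¹⁴ W, P₂ = 1.00×10⁻¹⁴ W
P_tot = 2.58×10⁻¹⁴ W → 10 log₁₀(P_tot / 10⁻³) = −105.9 dBm

−105.9 dBm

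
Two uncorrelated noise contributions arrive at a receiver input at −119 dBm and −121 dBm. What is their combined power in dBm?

−116.9 dBm

Convert to linear, add, convert back:
P₁ = 1.26×10⁻¹⁵ W, P₂ = 7.94×10⁻¹⁶ W
P_tot = 2.05×10⁻¹⁵ W → 10 log₁₀(P_tot / 10⁻³) = −116.9 dBm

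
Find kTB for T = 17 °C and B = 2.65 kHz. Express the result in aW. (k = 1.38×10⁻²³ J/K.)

10.6 aW

T = 17 °C + 273.15 = 290.15 K
P_n = kTB = 1.38×10⁻²³ × 290.15 × 2.65×10³ = 1.06×10⁻¹⁷ W = 10.6 aW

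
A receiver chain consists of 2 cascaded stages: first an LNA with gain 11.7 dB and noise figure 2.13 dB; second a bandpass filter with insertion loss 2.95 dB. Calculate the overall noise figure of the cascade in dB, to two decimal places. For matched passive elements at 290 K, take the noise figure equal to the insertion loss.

Convert to linear (a loss of L dB is a gain of −L dB): F_i = 10^(NF_i/10), G_i = 10^(G_i,dB/10)
  Stage 1: F_1 = 10^(2.13/10) = 1.633, G_1 = 10^(11.7/10) = 14.79
  Stage 2: F_2 = 10^(2.95/10) = 1.972, G_2 = 10^(−2.95/10) = 0.5070
Friis cascade:
  F = 1.633 + (1.972 − 1)/14.79 = 1.699
NF = 10 log₁₀(1.699) = 2.30 dB

2.30 dB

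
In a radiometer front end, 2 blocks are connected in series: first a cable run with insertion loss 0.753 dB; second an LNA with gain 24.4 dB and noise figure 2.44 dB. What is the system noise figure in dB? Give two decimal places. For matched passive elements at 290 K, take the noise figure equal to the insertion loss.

3.19 dB

Convert to linear (a loss of L dB is a gain of −L dB): F_i = 10^(NF_i/10), G_i = 10^(G_i,dB/10)
  Stage 1: F_1 = 10^(0.753/10) = 1.189, G_1 = 10^(−0.753/10) = 0.8408
  Stage 2: F_2 = 10^(2.44/10) = 1.754, G_2 = 10^(24.4/10) = 275.4
Friis cascade:
  F = 1.189 + (1.754 − 1)/0.8408 = 2.086
NF = 10 log₁₀(2.086) = 3.19 dB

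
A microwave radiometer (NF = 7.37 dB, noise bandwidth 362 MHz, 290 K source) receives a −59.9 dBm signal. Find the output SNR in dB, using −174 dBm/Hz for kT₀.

21.1 dB

Noise floor: N = −174 + 10 log₁₀(B) + NF
10 log₁₀(3.62×10⁸) = 85.59 dB
N = −174 + 85.59 + 7.37 = −81.04 dBm
SNR = P_sig − N = −59.9 − (−81.04) = 21.14 dB → 21.1 dB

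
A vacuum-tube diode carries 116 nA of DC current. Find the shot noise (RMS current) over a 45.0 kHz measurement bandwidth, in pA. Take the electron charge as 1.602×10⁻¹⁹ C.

I_n = √(2qI·B)
2qI·B = 2 × 1.602×10⁻¹⁹ × 1.16×10⁻⁷ × 4.50×10⁴ = 1.67×10⁻²¹ A²
I_n = √(1.67×10⁻²¹) = 4.09×10⁻¹¹ A = 40.9 pA

40.9 pA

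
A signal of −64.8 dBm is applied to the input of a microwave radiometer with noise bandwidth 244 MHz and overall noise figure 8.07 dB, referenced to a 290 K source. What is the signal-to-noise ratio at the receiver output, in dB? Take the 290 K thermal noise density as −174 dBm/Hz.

17.3 dB

Noise floor: N = −174 + 10 log₁₀(B) + NF
10 log₁₀(2.44×10⁸) = 83.87 dB
N = −174 + 83.87 + 8.07 = −82.06 dBm
SNR = P_sig − N = −64.8 − (−82.06) = 17.26 dB → 17.3 dB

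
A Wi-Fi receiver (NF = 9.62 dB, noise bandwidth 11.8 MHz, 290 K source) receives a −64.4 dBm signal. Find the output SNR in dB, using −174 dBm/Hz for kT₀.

Noise floor: N = −174 + 10 log₁₀(B) + NF
10 log₁₀(1.18×10⁷) = 70.72 dB
N = −174 + 70.72 + 9.62 = −93.66 dBm
SNR = P_sig − N = −64.4 − (−93.66) = 29.26 dB → 29.3 dB

29.3 dB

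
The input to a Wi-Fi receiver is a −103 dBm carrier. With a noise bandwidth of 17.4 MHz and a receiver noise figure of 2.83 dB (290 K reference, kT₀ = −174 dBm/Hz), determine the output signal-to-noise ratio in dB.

−4.2 dB

Noise floor: N = −174 + 10 log₁₀(B) + NF
10 log₁₀(1.74×10⁷) = 72.41 dB
N = −174 + 72.41 + 2.83 = −98.76 dBm
SNR = P_sig − N = −103 − (−98.76) = −4.24 dB → −4.2 dB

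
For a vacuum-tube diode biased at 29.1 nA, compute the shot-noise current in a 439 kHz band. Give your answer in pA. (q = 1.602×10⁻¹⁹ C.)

64.0 pA

I_n = √(2qI·B)
2qI·B = 2 × 1.602×10⁻¹⁹ × 2.91×10⁻⁸ × 4.39×10⁵ = 4.09×10⁻²¹ A²
I_n = √(4.09×10⁻²¹) = 6.40×10⁻¹¹ A = 64.0 pA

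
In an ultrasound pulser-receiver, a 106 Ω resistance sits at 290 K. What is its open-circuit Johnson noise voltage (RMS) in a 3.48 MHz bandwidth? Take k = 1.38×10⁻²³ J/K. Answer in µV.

V_n = √(4kTRB)
4kTRB = 4 × 1.38×10⁻²³ × 290 × 1.06×10² × 3.48×10⁶ = 5.91×10⁻¹² V²
V_n = √(5.91×10⁻¹²) = 2.43×10⁻⁶ V = 2.43 µV

2.43 µV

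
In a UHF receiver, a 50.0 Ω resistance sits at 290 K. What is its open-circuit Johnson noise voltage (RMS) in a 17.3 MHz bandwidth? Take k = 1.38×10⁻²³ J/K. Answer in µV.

V_n = √(4kTRB)
4kTRB = 4 × 1.38×10⁻²³ × 290 × 5.00×10¹ × 1.73×10⁷ = 1.38×10⁻¹¹ V²
V_n = √(1.38×10⁻¹¹) = 3.72×10⁻⁶ V = 3.72 µV

3.72 µV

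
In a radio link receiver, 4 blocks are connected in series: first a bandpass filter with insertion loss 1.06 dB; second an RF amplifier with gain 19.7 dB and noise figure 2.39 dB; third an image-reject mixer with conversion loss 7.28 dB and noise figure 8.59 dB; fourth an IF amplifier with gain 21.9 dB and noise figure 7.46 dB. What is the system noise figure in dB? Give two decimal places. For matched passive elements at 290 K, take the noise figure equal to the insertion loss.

Convert to linear (a loss of L dB is a gain of −L dB): F_i = 10^(NF_i/10), G_i = 10^(G_i,dB/10)
  Stage 1: F_1 = 10^(1.06/10) = 1.276, G_1 = 10^(−1.06/10) = 0.7834
  Stage 2: F_2 = 10^(2.39/10) = 1.734, G_2 = 10^(19.7/10) = 93.33
  Stage 3: F_3 = 10^(8.59/10) = 7.228, G_3 = 10^(−7.28/10) = 0.1871
  Stage 4: F_4 = 10^(7.46/10) = 5.572, G_4 = 10^(21.9/10) = 154.9
Friis cascade:
  F = 1.276 + (1.734 − 1)/0.7834 + (7.228 − 1)/73.11 + (5.572 − 1)/13.68 = 2.633
NF = 10 log₁₀(2.633) = 4.20 dB

4.20 dB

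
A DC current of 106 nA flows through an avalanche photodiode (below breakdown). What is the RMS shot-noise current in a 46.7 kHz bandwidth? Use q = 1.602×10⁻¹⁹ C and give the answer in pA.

39.8 pA

I_n = √(2qI·B)
2qI·B = 2 × 1.602×10⁻¹⁹ × 1.06×10⁻⁷ × 4.67×10⁴ = 1.59×10⁻²¹ A²
I_n = √(1.59×10⁻²¹) = 3.98×10⁻¹¹ A = 39.8 pA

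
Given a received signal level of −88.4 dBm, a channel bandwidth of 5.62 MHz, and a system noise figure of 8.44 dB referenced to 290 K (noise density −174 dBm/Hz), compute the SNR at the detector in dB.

9.7 dB

Noise floor: N = −174 + 10 log₁₀(B) + NF
10 log₁₀(5.62×10⁶) = 67.5 dB
N = −174 + 67.5 + 8.44 = −98.06 dBm
SNR = P_sig − N = −88.4 − (−98.06) = 9.66 dB → 9.7 dB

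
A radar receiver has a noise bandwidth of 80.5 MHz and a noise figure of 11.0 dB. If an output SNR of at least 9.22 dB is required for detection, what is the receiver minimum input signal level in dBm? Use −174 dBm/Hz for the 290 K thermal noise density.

Sensitivity = −174 + 10 log₁₀(B) + NF + SNR_min
= −174 + 79.06 + 11.0 + 9.22
= −74.72 dBm → −74.7 dBm

−74.7 dBm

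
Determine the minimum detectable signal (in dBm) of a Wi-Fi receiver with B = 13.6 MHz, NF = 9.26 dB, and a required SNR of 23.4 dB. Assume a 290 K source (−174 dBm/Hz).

Sensitivity = −174 + 10 log₁₀(B) + NF + SNR_min
= −174 + 71.34 + 9.26 + 23.4
= −70.00 dBm → −70.0 dBm

−70.0 dBm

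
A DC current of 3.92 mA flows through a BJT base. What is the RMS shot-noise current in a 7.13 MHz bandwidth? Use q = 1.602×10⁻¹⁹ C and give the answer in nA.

94.6 nA

I_n = √(2qI·B)
2qI·B = 2 × 1.602×10⁻¹⁹ × 3.92×10⁻³ × 7.13×10⁶ = 8.96×10⁻¹⁵ A²
I_n = √(8.96×10⁻¹⁵) = 9.46×10⁻⁸ A = 94.6 nA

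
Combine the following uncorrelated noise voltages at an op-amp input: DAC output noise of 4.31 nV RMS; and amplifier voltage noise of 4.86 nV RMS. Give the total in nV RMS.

Uncorrelated sources add in power (mean-square): V_tot = √(ΣV_i²)
V_tot = √[(4.31×10⁻⁹)² + (4.86×10⁻⁹)²] = 6.50×10⁻⁹ V = 6.50 nV

6.50 nV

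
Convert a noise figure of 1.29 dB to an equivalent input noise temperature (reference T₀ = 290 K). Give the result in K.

F = 10^(1.29/10) = 1.34586
T_e = (F − 1)·T₀ = (1.34586 − 1) × 290 = 100 K

100 K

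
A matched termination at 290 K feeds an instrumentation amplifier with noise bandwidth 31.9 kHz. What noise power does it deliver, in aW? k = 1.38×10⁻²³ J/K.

P_n = kTB = 1.38×10⁻²³ × 290 × 3.19×10⁴ = 1.28×10⁻¹⁶ W = 128 aW

128 aW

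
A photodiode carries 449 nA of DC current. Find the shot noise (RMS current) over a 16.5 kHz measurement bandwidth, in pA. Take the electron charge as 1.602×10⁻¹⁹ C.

48.7 pA

I_n = √(2qI·B)
2qI·B = 2 × 1.602×10⁻¹⁹ × 4.49×10⁻⁷ × 1.65×10⁴ = 2.37×10⁻²¹ A²
I_n = √(2.37×10⁻²¹) = 4.87×10⁻¹¹ A = 48.7 pA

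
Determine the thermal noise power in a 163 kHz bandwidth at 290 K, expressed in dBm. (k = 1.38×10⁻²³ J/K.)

−121.9 dBm

P_n = kTB = 1.38×10⁻²³ × 290 × 1.63×10⁵ = 6.52×10⁻¹⁶ W
In dBm: 10 log₁₀(6.52×10⁻¹⁶ / 10⁻³) = −121.9 dBm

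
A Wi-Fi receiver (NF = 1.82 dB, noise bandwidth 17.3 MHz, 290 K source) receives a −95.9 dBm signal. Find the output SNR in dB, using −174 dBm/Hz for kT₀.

3.9 dB

Noise floor: N = −174 + 10 log₁₀(B) + NF
10 log₁₀(1.73×10⁷) = 72.38 dB
N = −174 + 72.38 + 1.82 = −99.80 dBm
SNR = P_sig − N = −95.9 − (−99.80) = 3.90 dB → 3.9 dB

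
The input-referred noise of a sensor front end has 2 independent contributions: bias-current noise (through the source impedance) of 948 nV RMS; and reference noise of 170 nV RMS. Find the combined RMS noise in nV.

Uncorrelated sources add in power (mean-square): V_tot = √(ΣV_i²)
V_tot = √[(9.48×10⁻⁷)² + (1.70×10⁻⁷)²] = 9.63×10⁻⁷ V = 963 nV

963 nV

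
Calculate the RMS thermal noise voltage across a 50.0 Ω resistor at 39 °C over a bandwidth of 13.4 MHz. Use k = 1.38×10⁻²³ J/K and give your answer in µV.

T = 39 °C + 273.15 = 312.15 K
V_n = √(4kTRB)
4kTRB = 4 × 1.38×10⁻²³ × 312.15 × 5.00×10¹ × 1.34×10⁷ = 1.15×10⁻¹¹ V²
V_n = √(1.15×10⁻¹¹) = 3.40×10⁻⁶ V = 3.40 µV

3.40 µV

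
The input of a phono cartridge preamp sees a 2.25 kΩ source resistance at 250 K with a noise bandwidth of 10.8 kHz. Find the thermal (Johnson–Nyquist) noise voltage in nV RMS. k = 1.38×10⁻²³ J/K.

V_n = √(4kTRB)
4kTRB = 4 × 1.38×10⁻²³ × 250 × 2.25×10³ × 1.08×10⁴ = 3.35×10⁻¹³ V²
V_n = √(3.35×10⁻¹³) = 5.79×10⁻⁷ V = 579 nV

579 nV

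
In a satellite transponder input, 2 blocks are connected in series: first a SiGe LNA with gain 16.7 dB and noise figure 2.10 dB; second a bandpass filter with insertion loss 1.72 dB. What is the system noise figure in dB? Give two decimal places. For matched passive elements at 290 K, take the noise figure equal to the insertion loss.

2.13 dB

Convert to linear (a loss of L dB is a gain of −L dB): F_i = 10^(NF_i/10), G_i = 10^(G_i,dB/10)
  Stage 1: F_1 = 10^(2.10/10) = 1.622, G_1 = 10^(16.7/10) = 46.77
  Stage 2: F_2 = 10^(1.72/10) = 1.486, G_2 = 10^(−1.72/10) = 0.6730
Friis cascade:
  F = 1.622 + (1.486 − 1)/46.77 = 1.632
NF = 10 log₁₀(1.632) = 2.13 dB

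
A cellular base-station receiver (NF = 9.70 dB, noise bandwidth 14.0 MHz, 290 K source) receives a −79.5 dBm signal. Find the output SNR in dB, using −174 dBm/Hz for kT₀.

Noise floor: N = −174 + 10 log₁₀(B) + NF
10 log₁₀(1.40×10⁷) = 71.46 dB
N = −174 + 71.46 + 9.70 = −92.84 dBm
SNR = P_sig − N = −79.5 − (−92.84) = 13.34 dB → 13.3 dB

13.3 dB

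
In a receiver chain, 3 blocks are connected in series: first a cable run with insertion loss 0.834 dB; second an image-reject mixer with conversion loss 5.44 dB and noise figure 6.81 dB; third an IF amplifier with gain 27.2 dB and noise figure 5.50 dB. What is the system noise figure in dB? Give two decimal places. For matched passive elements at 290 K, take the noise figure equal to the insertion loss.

12.21 dB

Convert to linear (a loss of L dB is a gain of −L dB): F_i = 10^(NF_i/10), G_i = 10^(G_i,dB/10)
  Stage 1: F_1 = 10^(0.834/10) = 1.212, G_1 = 10^(−0.834/10) = 0.8253
  Stage 2: F_2 = 10^(6.81/10) = 4.797, G_2 = 10^(−5.44/10) = 0.2858
  Stage 3: F_3 = 10^(5.50/10) = 3.548, G_3 = 10^(27.2/10) = 524.8
Friis cascade:
  F = 1.212 + (4.797 − 1)/0.8253 + (3.548 − 1)/0.2358 = 16.62
NF = 10 log₁₀(16.62) = 12.21 dB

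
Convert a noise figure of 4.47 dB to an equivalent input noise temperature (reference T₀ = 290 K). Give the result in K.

522 K

F = 10^(4.47/10) = 2.79898
T_e = (F − 1)·T₀ = (2.79898 − 1) × 290 = 522 K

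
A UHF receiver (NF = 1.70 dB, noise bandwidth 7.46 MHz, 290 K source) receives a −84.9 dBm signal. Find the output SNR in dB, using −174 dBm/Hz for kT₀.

18.7 dB

Noise floor: N = −174 + 10 log₁₀(B) + NF
10 log₁₀(7.46×10⁶) = 68.73 dB
N = −174 + 68.73 + 1.70 = −103.57 dBm
SNR = P_sig − N = −84.9 − (−103.57) = 18.67 dB → 18.7 dB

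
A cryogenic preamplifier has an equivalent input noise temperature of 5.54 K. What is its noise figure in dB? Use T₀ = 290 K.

F = 1 + T_e/T₀ = 1 + 5.54/290 = 1.0191
NF = 10 log₁₀(1.0191) = 0.082 dB

0.082 dB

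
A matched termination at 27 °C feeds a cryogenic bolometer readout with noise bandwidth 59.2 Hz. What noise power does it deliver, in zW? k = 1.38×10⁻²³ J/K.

245 zW

T = 27 °C + 273.15 = 300.15 K
P_n = kTB = 1.38×10⁻²³ × 300.15 × 5.92×10¹ = 2.45×10⁻¹⁹ W = 245 zW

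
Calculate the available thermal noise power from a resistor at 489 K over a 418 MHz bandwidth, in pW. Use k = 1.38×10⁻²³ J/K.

2.82 pW

P_n = kTB = 1.38×10⁻²³ × 489 × 4.18×10⁸ = 2.82×10⁻¹² W = 2.82 pW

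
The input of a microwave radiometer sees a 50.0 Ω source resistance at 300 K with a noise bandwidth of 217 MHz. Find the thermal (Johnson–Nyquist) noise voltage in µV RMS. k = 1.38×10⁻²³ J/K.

13.4 µV

V_n = √(4kTRB)
4kTRB = 4 × 1.38×10⁻²³ × 300 × 5.00×10¹ × 2.17×10⁸ = 1.80×10⁻¹⁰ V²
V_n = √(1.80×10⁻¹⁰) = 1.34×10⁻⁵ V = 13.4 µV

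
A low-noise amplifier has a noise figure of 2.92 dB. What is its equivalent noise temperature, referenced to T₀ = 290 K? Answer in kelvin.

278 K

F = 10^(2.92/10) = 1.95884
T_e = (F − 1)·T₀ = (1.95884 − 1) × 290 = 278 K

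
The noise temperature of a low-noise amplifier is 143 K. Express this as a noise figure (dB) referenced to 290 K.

F = 1 + T_e/T₀ = 1 + 143/290 = 1.4931
NF = 10 log₁₀(1.4931) = 1.74 dB

1.74 dB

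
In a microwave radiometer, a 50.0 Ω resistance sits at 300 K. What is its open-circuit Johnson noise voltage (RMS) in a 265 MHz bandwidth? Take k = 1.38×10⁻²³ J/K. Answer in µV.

14.8 µV

V_n = √(4kTRB)
4kTRB = 4 × 1.38×10⁻²³ × 300 × 5.00×10¹ × 2.65×10⁸ = 2.19×10⁻¹⁰ V²
V_n = √(2.19×10⁻¹⁰) = 1.48×10⁻⁵ V = 14.8 µV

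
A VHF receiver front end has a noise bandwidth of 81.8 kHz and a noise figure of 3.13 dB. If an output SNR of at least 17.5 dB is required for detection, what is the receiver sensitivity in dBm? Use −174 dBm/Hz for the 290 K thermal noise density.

Sensitivity = −174 + 10 log₁₀(B) + NF + SNR_min
= −174 + 49.13 + 3.13 + 17.5
= −104.24 dBm → −104.2 dBm

−104.2 dBm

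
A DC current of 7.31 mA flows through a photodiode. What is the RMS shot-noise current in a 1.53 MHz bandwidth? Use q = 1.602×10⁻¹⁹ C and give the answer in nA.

59.9 nA

I_n = √(2qI·B)
2qI·B = 2 × 1.602×10⁻¹⁹ × 7.31×10⁻³ × 1.53×10⁶ = 3.58×10⁻¹⁵ A²
I_n = √(3.58×10⁻¹⁵) = 5.99×10⁻⁸ A = 59.9 nA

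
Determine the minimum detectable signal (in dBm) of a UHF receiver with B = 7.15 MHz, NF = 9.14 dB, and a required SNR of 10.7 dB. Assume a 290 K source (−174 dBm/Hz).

Sensitivity = −174 + 10 log₁₀(B) + NF + SNR_min
= −174 + 68.54 + 9.14 + 10.7
= −85.62 dBm → −85.6 dBm

−85.6 dBm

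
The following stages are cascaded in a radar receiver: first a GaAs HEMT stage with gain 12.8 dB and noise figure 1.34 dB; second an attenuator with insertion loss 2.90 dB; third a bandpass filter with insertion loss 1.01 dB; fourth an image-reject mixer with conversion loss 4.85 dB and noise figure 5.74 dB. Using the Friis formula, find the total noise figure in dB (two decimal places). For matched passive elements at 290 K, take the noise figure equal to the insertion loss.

Convert to linear (a loss of L dB is a gain of −L dB): F_i = 10^(NF_i/10), G_i = 10^(G_i,dB/10)
  Stage 1: F_1 = 10^(1.34/10) = 1.361, G_1 = 10^(12.8/10) = 19.05
  Stage 2: F_2 = 10^(2.90/10) = 1.950, G_2 = 10^(−2.90/10) = 0.5129
  Stage 3: F_3 = 10^(1.01/10) = 1.262, G_3 = 10^(−1.01/10) = 0.7925
  Stage 4: F_4 = 10^(5.74/10) = 3.750, G_4 = 10^(−4.85/10) = 0.3273
Friis cascade:
  F = 1.361 + (1.950 − 1)/19.05 + (1.262 − 1)/9.772 + (3.750 − 1)/7.745 = 1.793
NF = 10 log₁₀(1.793) = 2.54 dB

2.54 dB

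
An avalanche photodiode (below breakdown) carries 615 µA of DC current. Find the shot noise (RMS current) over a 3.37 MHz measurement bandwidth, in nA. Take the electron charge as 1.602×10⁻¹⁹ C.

I_n = √(2qI·B)
2qI·B = 2 × 1.602×10⁻¹⁹ × 6.15×10⁻⁴ × 3.37×10⁶ = 6.64×10⁻¹⁶ A²
I_n = √(6.64×10⁻¹⁶) = 2.58×10⁻⁸ A = 25.8 nA

25.8 nA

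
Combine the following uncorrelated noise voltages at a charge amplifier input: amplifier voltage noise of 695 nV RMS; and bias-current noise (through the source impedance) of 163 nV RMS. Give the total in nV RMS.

714 nV

Uncorrelated sources add in power (mean-square): V_tot = √(ΣV_i²)
V_tot = √[(6.95×10⁻⁷)² + (1.63×10⁻⁷)²] = 7.14×10⁻⁷ V = 714 nV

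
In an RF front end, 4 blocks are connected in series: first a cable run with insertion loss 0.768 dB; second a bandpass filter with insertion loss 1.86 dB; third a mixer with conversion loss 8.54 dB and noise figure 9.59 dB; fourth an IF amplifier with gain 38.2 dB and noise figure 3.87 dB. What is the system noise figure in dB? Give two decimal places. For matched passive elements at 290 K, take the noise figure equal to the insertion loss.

Convert to linear (a loss of L dB is a gain of −L dB): F_i = 10^(NF_i/10), G_i = 10^(G_i,dB/10)
  Stage 1: F_1 = 10^(0.768/10) = 1.193, G_1 = 10^(−0.768/10) = 0.8379
  Stage 2: F_2 = 10^(1.86/10) = 1.535, G_2 = 10^(−1.86/10) = 0.6516
  Stage 3: F_3 = 10^(9.59/10) = 9.099, G_3 = 10^(−8.54/10) = 0.1400
  Stage 4: F_4 = 10^(3.87/10) = 2.438, G_4 = 10^(38.2/10) = 6607
Friis cascade:
  F = 1.193 + (1.535 − 1)/0.8379 + (9.099 − 1)/0.5460 + (2.438 − 1)/0.07642 = 35.48
NF = 10 log₁₀(35.48) = 15.50 dB

15.50 dB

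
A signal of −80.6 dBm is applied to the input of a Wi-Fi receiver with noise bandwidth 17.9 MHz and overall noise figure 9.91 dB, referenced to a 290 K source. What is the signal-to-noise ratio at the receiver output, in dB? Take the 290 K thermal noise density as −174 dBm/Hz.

Noise floor: N = −174 + 10 log₁₀(B) + NF
10 log₁₀(1.79×10⁷) = 72.53 dB
N = −174 + 72.53 + 9.91 = −91.56 dBm
SNR = P_sig − N = −80.6 − (−91.56) = 10.96 dB → 11.0 dB

11.0 dB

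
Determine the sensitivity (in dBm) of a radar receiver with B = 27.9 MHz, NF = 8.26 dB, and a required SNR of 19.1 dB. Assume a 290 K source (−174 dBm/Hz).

Sensitivity = −174 + 10 log₁₀(B) + NF + SNR_min
= −174 + 74.46 + 8.26 + 19.1
= −72.18 dBm → −72.2 dBm

−72.2 dBm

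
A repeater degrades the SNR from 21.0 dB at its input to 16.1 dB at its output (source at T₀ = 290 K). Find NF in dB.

4.9 dB

NF (dB) = SNR_in(dB) − SNR_out(dB) when the source is at T₀
NF = 21.0 − 16.1 = 4.9 dB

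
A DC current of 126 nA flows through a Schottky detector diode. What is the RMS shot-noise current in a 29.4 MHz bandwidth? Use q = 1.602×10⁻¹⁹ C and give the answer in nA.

I_n = √(2qI·B)
2qI·B = 2 × 1.602×10⁻¹⁹ × 1.26×10⁻⁷ × 2.94×10⁷ = 1.19×10⁻¹⁸ A²
I_n = √(1.19×10⁻¹⁸) = 1.09×10⁻⁹ A = 1.09 nA

1.09 nA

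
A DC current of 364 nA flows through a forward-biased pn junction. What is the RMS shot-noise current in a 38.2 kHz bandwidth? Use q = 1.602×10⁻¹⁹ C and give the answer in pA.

I_n = √(2qI·B)
2qI·B = 2 × 1.602×10⁻¹⁹ × 3.64×10⁻⁷ × 3.82×10⁴ = 4.46×10⁻²¹ A²
I_n = √(4.46×10⁻²¹) = 6.67×10⁻¹¹ A = 66.7 pA

66.7 pA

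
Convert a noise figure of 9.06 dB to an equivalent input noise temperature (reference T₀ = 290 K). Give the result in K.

F = 10^(9.06/10) = 8.05378
T_e = (F − 1)·T₀ = (8.05378 − 1) × 290 = 2046 K

2046 K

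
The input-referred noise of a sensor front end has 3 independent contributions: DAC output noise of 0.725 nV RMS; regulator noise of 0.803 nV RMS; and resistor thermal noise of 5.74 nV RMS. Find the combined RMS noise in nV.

5.84 nV

Uncorrelated sources add in power (mean-square): V_tot = √(ΣV_i²)
V_tot = √[(7.25×10⁻¹⁰)² + (8.03×10⁻¹⁰)² + (5.74×10⁻⁹)²] = 5.84×10⁻⁹ V = 5.84 nV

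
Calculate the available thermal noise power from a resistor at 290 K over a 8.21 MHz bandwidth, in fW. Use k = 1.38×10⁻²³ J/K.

32.9 fW

P_n = kTB = 1.38×10⁻²³ × 290 × 8.21×10⁶ = 3.29×10⁻¹⁴ W = 32.9 fW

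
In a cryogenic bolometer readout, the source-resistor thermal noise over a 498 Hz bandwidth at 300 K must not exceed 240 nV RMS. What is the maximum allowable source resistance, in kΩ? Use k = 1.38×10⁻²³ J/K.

Johnson–Nyquist: V_n = √(4kTRB) ⇒ R = V_n² / (4kTB)
4kTB = 4 × 1.38×10⁻²³ × 300 × 4.98×10² = 8.25×10⁻¹⁸
R = (2.40×10⁻⁷)² / 8.25×10⁻¹⁸ = 6.98×10³ Ω = 6.98 kΩ

6.98 kΩ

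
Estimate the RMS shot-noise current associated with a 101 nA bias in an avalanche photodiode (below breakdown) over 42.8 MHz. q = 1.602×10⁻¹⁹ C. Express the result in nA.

I_n = √(2qI·B)
2qI·B = 2 × 1.602×10⁻¹⁹ × 1.01×10⁻⁷ × 4.28×10⁷ = 1.39×10⁻¹⁸ A²
I_n = √(1.39×10⁻¹⁸) = 1.18×10⁻⁹ A = 1.18 nA

1.18 nA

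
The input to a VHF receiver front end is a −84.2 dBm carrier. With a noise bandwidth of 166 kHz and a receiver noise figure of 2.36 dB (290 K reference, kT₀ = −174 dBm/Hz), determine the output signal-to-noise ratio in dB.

35.2 dB

Noise floor: N = −174 + 10 log₁₀(B) + NF
10 log₁₀(1.66×10⁵) = 52.2 dB
N = −174 + 52.2 + 2.36 = −119.44 dBm
SNR = P_sig − N = −84.2 − (−119.44) = 35.24 dB → 35.2 dB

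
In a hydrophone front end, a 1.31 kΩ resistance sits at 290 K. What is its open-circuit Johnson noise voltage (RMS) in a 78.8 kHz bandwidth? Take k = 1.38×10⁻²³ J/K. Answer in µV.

V_n = √(4kTRB)
4kTRB = 4 × 1.38×10⁻²³ × 290 × 1.31×10³ × 7.88×10⁴ = 1.65×10⁻¹² V²
V_n = √(1.65×10⁻¹²) = 1.29×10⁻⁶ V = 1.29 µV

1.29 µV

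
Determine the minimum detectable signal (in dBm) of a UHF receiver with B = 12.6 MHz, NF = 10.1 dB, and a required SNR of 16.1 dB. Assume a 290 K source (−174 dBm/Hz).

Sensitivity = −174 + 10 log₁₀(B) + NF + SNR_min
= −174 + 71 + 10.1 + 16.1
= −76.8 dBm → −76.8 dBm

−76.8 dBm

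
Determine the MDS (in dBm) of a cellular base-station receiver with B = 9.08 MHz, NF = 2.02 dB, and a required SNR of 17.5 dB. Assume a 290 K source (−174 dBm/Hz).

Sensitivity = −174 + 10 log₁₀(B) + NF + SNR_min
= −174 + 69.58 + 2.02 + 17.5
= −84.90 dBm → −84.9 dBm

−84.9 dBm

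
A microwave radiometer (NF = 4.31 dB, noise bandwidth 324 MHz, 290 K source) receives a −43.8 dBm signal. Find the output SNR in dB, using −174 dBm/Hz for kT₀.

Noise floor: N = −174 + 10 log₁₀(B) + NF
10 log₁₀(3.24×10⁸) = 85.11 dB
N = −174 + 85.11 + 4.31 = −84.58 dBm
SNR = P_sig − N = −43.8 − (−84.58) = 40.78 dB → 40.8 dB

40.8 dB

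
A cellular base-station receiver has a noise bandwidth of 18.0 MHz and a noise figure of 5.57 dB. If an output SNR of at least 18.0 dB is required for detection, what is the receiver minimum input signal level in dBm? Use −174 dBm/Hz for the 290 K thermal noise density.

Sensitivity = −174 + 10 log₁₀(B) + NF + SNR_min
= −174 + 72.55 + 5.57 + 18.0
= −77.88 dBm → −77.9 dBm

−77.9 dBm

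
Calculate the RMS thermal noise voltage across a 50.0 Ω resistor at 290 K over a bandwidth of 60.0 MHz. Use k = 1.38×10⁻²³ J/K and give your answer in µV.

V_n = √(4kTRB)
4kTRB = 4 × 1.38×10⁻²³ × 290 × 5.00×10¹ × 6.00×10⁷ = 4.80×10⁻¹¹ V²
V_n = √(4.80×10⁻¹¹) = 6.93×10⁻⁶ V = 6.93 µV

6.93 µV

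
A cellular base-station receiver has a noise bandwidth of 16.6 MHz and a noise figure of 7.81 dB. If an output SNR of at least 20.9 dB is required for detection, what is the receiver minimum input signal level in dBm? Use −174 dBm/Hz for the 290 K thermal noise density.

−73.1 dBm

Sensitivity = −174 + 10 log₁₀(B) + NF + SNR_min
= −174 + 72.2 + 7.81 + 20.9
= −73.09 dBm → −73.1 dBm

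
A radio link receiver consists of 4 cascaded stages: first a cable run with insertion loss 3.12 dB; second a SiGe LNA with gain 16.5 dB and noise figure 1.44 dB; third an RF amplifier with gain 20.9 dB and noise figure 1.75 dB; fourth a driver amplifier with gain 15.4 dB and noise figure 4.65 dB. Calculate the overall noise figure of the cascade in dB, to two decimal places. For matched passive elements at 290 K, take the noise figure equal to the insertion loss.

4.60 dB

Convert to linear (a loss of L dB is a gain of −L dB): F_i = 10^(NF_i/10), G_i = 10^(G_i,dB/10)
  Stage 1: F_1 = 10^(3.12/10) = 2.051, G_1 = 10^(−3.12/10) = 0.4875
  Stage 2: F_2 = 10^(1.44/10) = 1.393, G_2 = 10^(16.5/10) = 44.67
  Stage 3: F_3 = 10^(1.75/10) = 1.496, G_3 = 10^(20.9/10) = 123.0
  Stage 4: F_4 = 10^(4.65/10) = 2.917, G_4 = 10^(15.4/10) = 34.67
Friis cascade:
  F = 2.051 + (1.393 − 1)/0.4875 + (1.496 − 1)/21.78 + (2.917 − 1)/2679 = 2.881
NF = 10 log₁₀(2.881) = 4.60 dB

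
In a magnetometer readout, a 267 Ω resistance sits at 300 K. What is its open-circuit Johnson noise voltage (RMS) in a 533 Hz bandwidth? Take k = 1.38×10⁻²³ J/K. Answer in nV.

48.5 nV

V_n = √(4kTRB)
4kTRB = 4 × 1.38×10⁻²³ × 300 × 2.67×10² × 5.33×10² = 2.36×10⁻¹⁵ V²
V_n = √(2.36×10⁻¹⁵) = 4.85×10⁻⁸ V = 48.5 nV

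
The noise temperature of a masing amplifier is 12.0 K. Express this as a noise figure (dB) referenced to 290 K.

F = 1 + T_e/T₀ = 1 + 12.0/290 = 1.04138
NF = 10 log₁₀(1.04138) = 0.176 dB

0.176 dB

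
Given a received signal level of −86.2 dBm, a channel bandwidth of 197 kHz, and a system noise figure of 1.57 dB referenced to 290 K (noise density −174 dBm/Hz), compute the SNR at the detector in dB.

33.3 dB

Noise floor: N = −174 + 10 log₁₀(B) + NF
10 log₁₀(1.97×10⁵) = 52.94 dB
N = −174 + 52.94 + 1.57 = −119.49 dBm
SNR = P_sig − N = −86.2 − (−119.49) = 33.29 dB → 33.3 dB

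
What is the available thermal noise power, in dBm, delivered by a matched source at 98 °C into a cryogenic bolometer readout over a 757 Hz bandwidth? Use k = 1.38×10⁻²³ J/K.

T = 98 °C + 273.15 = 371.15 K
P_n = kTB = 1.38×10⁻²³ × 371.15 × 7.57×10² = 3.88×10⁻¹⁸ W
In dBm: 10 log₁₀(3.88×10⁻¹⁸ / 10⁻³) = −144.1 dBm

−144.1 dBm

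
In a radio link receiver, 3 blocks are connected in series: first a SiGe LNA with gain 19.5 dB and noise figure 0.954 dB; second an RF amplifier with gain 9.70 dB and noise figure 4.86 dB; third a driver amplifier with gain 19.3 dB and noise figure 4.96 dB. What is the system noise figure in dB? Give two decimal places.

1.04 dB

Convert to linear (a loss of L dB is a gain of −L dB): F_i = 10^(NF_i/10), G_i = 10^(G_i,dB/10)
  Stage 1: F_1 = 10^(0.954/10) = 1.246, G_1 = 10^(19.5/10) = 89.13
  Stage 2: F_2 = 10^(4.86/10) = 3.062, G_2 = 10^(9.70/10) = 9.333
  Stage 3: F_3 = 10^(4.96/10) = 3.133, G_3 = 10^(19.3/10) = 85.11
Friis cascade:
  F = 1.246 + (3.062 − 1)/89.13 + (3.133 − 1)/831.8 = 1.271
NF = 10 log₁₀(1.271) = 1.04 dB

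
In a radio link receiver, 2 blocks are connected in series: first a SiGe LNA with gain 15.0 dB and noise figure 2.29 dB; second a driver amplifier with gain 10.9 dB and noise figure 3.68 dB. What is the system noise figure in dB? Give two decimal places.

Convert to linear (a loss of L dB is a gain of −L dB): F_i = 10^(NF_i/10), G_i = 10^(G_i,dB/10)
  Stage 1: F_1 = 10^(2.29/10) = 1.694, G_1 = 10^(15.0/10) = 31.62
  Stage 2: F_2 = 10^(3.68/10) = 2.333, G_2 = 10^(10.9/10) = 12.30
Friis cascade:
  F = 1.694 + (2.333 − 1)/31.62 = 1.737
NF = 10 log₁₀(1.737) = 2.40 dB

2.40 dB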